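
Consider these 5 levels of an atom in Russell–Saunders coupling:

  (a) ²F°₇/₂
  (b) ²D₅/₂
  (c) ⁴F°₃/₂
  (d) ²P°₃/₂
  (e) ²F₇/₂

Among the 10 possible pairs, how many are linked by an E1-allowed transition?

(a)–(b): allowed.
(a)–(c): forbidden (parity, ΔS, ΔJ).
(a)–(d): forbidden (parity, ΔL, ΔJ).
(a)–(e): allowed.
(b)–(c): forbidden (ΔS).
(b)–(d): allowed.
(b)–(e): forbidden (parity).
(c)–(d): forbidden (parity, ΔS, ΔL).
(c)–(e): forbidden (ΔS, ΔJ).
(d)–(e): forbidden (ΔL, ΔJ).
Allowed pairs: 3 of 10.

3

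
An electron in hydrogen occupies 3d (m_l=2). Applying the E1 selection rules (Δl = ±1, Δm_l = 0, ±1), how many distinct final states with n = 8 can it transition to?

4

E1 requires Δl = ±1, so l_f ∈ {1, 3}; with 0 ≤ l_f ≤ n_f−1 = 7, the allowed l_f values are {1, 3}.
For l_f = 1: m_f ∈ {m_i−1, m_i, m_i+1} ∩ [−1, 1] = {1} → 1 state.
For l_f = 3: m_f ∈ {m_i−1, m_i, m_i+1} ∩ [−3, 3] = {1, 2, 3} → 3 states.
Total: 4.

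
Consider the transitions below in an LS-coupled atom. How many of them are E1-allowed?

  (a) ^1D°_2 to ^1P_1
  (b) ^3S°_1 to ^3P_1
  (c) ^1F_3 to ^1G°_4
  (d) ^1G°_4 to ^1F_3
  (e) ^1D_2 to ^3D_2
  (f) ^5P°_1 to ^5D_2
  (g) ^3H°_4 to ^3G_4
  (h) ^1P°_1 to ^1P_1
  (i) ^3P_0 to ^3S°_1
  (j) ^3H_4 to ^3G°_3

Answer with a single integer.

(a) allowed
(b) allowed
(c) allowed
(d) allowed
(e) forbidden (parity, ΔS fail)
(f) allowed
(g) allowed
(h) allowed
(i) allowed
(j) allowed
Total allowed: 9 of 10.

9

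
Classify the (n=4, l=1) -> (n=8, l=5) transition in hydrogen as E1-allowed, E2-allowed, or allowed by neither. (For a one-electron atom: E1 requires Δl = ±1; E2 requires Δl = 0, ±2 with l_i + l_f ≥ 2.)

Δl = 5 − 1 = +4; l_i + l_f = 6.
E1 (Δl = ±1): not satisfied.
E2 (Δl = 0,±2, l_i+l_f ≥ 2): not satisfied.

neither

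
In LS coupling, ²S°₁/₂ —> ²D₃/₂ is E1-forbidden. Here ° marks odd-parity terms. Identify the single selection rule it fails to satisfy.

Initial level: S=1/2, L=0, J=1/2, parity odd. Final level: S=1/2, L=2, J=3/2, parity even.
Parity must change: odd → even — satisfied.
ΔS = 0: S: 1/2 → 1/2 — satisfied.
ΔL = 0, ±1 (not L=0↔0): L: 0 → 2, ΔL = +2 — violated.
ΔJ = 0, ±1 (not J=0↔0): J: 1/2 → 3/2, ΔJ = +1 — satisfied.

the ΔL = 0, ±1 rule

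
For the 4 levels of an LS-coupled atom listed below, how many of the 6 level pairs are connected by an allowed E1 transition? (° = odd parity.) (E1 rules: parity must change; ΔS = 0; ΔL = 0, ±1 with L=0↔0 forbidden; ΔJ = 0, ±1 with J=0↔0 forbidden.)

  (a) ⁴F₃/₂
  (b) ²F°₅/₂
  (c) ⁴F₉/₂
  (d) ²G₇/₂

(a)–(b): forbidden (ΔS).
(a)–(c): forbidden (parity, ΔJ).
(a)–(d): forbidden (parity, ΔS, ΔJ).
(b)–(c): forbidden (ΔS, ΔJ).
(b)–(d): allowed.
(c)–(d): forbidden (parity, ΔS).
Allowed pairs: 1 of 6.

1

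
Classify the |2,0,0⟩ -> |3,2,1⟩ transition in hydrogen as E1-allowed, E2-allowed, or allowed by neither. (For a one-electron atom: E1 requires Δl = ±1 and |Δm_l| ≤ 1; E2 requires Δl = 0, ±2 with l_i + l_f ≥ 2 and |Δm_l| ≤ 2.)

E2

Δl = 2 − 0 = +2; l_i + l_f = 2.
Δm_l = +1.
E1 (Δl = ±1, |Δm_l| ≤ 1): not satisfied.
E2 (Δl = 0,±2, l_i+l_f ≥ 2, |Δm_l| ≤ 2): satisfied.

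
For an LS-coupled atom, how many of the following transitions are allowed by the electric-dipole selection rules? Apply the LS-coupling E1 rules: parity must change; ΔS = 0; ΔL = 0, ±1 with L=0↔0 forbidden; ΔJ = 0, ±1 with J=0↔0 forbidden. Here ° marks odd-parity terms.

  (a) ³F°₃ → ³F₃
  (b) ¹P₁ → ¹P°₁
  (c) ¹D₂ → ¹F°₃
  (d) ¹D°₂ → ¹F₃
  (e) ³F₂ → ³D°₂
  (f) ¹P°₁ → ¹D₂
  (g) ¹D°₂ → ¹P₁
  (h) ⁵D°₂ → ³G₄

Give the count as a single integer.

7

(a) allowed
(b) allowed
(c) allowed
(d) allowed
(e) allowed
(f) allowed
(g) allowed
(h) forbidden (ΔS, ΔL, ΔJ fail)
Total allowed: 7 of 8.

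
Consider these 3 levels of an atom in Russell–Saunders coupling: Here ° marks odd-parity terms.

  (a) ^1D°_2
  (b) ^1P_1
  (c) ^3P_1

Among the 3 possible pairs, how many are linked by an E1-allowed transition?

1

(a)–(b): allowed.
(a)–(c): forbidden (ΔS).
(b)–(c): forbidden (parity, ΔS).
Allowed pairs: 1 of 3.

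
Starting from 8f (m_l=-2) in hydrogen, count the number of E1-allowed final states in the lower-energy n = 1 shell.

0

E1 requires l_f ∈ {2, 4}, but neither lies in [0, 0], so no final state is reachable.
Total: 0.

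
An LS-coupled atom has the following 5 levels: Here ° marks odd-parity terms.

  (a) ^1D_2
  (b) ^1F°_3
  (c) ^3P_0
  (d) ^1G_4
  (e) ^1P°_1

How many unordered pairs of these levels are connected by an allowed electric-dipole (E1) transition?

(a)–(b): allowed.
(a)–(c): forbidden (parity, ΔS, ΔJ).
(a)–(d): forbidden (parity, ΔL, ΔJ).
(a)–(e): allowed.
(b)–(c): forbidden (ΔS, ΔL, ΔJ).
(b)–(d): allowed.
(b)–(e): forbidden (parity, ΔL, ΔJ).
(c)–(d): forbidden (parity, ΔS, ΔL, ΔJ).
(c)–(e): forbidden (ΔS).
(d)–(e): forbidden (ΔL, ΔJ).
Allowed pairs: 3 of 10.

3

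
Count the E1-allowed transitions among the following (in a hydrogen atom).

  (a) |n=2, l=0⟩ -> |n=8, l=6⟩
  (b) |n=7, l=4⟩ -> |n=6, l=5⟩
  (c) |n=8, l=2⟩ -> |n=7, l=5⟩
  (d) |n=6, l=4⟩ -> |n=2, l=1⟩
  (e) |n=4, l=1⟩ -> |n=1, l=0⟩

(a) forbidden — Δl = +6 (E1 requires Δl = ±1)
(b) allowed
(c) forbidden — Δl = +3 (E1 requires Δl = ±1)
(d) forbidden — Δl = -3 (E1 requires Δl = ±1)
(e) allowed
Total allowed: 2 of 5.

2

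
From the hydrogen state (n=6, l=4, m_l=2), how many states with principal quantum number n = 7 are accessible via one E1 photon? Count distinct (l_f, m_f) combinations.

6

E1 requires Δl = ±1, so l_f ∈ {3, 5}; with 0 ≤ l_f ≤ n_f−1 = 6, the allowed l_f values are {3, 5}.
For l_f = 3: m_f ∈ {m_i−1, m_i, m_i+1} ∩ [−3, 3] = {1, 2, 3} → 3 states.
For l_f = 5: m_f ∈ {m_i−1, m_i, m_i+1} ∩ [−5, 5] = {1, 2, 3} → 3 states.
Total: 6.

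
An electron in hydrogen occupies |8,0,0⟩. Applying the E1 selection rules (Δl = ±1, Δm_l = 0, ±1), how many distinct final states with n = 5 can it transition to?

3

E1 requires Δl = ±1, so l_f ∈ {-1, 1}; with 0 ≤ l_f ≤ n_f−1 = 4, the allowed l_f values are {1}.
For l_f = 1: m_f ∈ {m_i−1, m_i, m_i+1} ∩ [−1, 1] = {-1, 0, 1} → 3 states.
Total: 3.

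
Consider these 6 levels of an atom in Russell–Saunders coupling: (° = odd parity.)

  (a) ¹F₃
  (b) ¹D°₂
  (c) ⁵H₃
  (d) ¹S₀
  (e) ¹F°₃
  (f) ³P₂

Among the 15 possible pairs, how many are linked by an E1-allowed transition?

2

(a)–(b): allowed.
(a)–(c): forbidden (parity, ΔS, ΔL).
(a)–(d): forbidden (parity, ΔL, ΔJ).
(a)–(e): allowed.
(a)–(f): forbidden (parity, ΔS, ΔL).
(b)–(c): forbidden (ΔS, ΔL).
(b)–(d): forbidden (ΔL, ΔJ).
(b)–(e): forbidden (parity).
(b)–(f): forbidden (ΔS).
(c)–(d): forbidden (parity, ΔS, ΔL, ΔJ).
(c)–(e): forbidden (ΔS, ΔL).
(c)–(f): forbidden (parity, ΔS, ΔL).
(d)–(e): forbidden (ΔL, ΔJ).
(d)–(f): forbidden (parity, ΔS, ΔJ).
(e)–(f): forbidden (ΔS, ΔL).
Allowed pairs: 2 of 15.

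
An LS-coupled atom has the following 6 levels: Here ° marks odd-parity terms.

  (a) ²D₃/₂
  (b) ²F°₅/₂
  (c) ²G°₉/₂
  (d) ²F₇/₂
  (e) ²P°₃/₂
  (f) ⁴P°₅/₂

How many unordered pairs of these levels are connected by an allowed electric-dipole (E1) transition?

(a)–(b): allowed.
(a)–(c): forbidden (ΔL, ΔJ).
(a)–(d): forbidden (parity, ΔJ).
(a)–(e): allowed.
(a)–(f): forbidden (ΔS).
(b)–(c): forbidden (parity, ΔJ).
(b)–(d): allowed.
(b)–(e): forbidden (parity, ΔL).
(b)–(f): forbidden (parity, ΔS, ΔL).
(c)–(d): allowed.
(c)–(e): forbidden (parity, ΔL, ΔJ).
(c)–(f): forbidden (parity, ΔS, ΔL, ΔJ).
(d)–(e): forbidden (ΔL, ΔJ).
(d)–(f): forbidden (ΔS, ΔL).
(e)–(f): forbidden (parity, ΔS).
Allowed pairs: 4 of 15.

4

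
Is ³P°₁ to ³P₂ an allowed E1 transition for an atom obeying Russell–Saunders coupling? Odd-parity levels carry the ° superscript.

allowed

ΔJ = 0, ±1 (not J=0↔0): J: 1 → 2, ΔJ = +1 — ok.
ΔS = 0: S: 1 → 1 — ok.
Parity must change: odd → even — ok.
ΔL = 0, ±1 (not L=0↔0): L: 1 → 1, ΔL = +0 — ok.
All four E1 rules are satisfied.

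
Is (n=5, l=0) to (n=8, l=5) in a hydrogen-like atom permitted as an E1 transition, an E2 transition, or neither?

Δl = 5 − 0 = +5; l_i + l_f = 5.
E1 (Δl = ±1): not satisfied.
E2 (Δl = 0,±2, l_i+l_f ≥ 2): not satisfied.

neither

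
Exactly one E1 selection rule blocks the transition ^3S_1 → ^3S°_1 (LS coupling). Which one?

the L=0 ↔ L=0 exclusion

Reading off the term symbols: S 1→1, L 0→0, J 1→1, parity even→odd.
Parity must change: even → odd — ok.
ΔS = 0: S: 1 → 1 — ok.
ΔL = 0, ±1 (not L=0↔0): L: 0 → 0, ΔL = +0 — fails.
ΔJ = 0, ±1 (not J=0↔0): J: 1 → 1, ΔJ = +0 — ok.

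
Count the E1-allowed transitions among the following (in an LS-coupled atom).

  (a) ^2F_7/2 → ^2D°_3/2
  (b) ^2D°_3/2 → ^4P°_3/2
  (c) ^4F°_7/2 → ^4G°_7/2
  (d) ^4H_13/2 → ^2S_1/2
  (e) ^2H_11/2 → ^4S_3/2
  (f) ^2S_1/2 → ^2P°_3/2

(a) forbidden (ΔJ fails)
(b) forbidden (parity, ΔS fail)
(c) forbidden (parity fails)
(d) forbidden (parity, ΔS, ΔL, ΔJ fail)
(e) forbidden (parity, ΔS, ΔL, ΔJ fail)
(f) allowed
Total allowed: 1 of 6.

1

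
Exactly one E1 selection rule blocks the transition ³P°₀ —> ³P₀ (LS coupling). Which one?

Parity must change: odd → even — ok.
ΔS = 0: S: 1 → 1 — ok.
ΔL = 0, ±1 (not L=0↔0): L: 1 → 1, ΔL = +0 — ok.
ΔJ = 0, ±1 (not J=0↔0): J: 0 → 0, ΔJ = +0 — fails.

the J=0 ↔ J=0 exclusion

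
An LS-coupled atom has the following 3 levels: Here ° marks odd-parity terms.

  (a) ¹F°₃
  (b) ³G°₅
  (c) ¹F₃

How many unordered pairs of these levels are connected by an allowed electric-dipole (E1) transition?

(a)–(b): forbidden (parity, ΔS, ΔJ).
(a)–(c): allowed.
(b)–(c): forbidden (ΔS, ΔJ).
Allowed pairs: 1 of 3.

1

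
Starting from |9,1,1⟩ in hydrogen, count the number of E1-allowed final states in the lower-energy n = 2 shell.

1

E1 requires Δl = ±1, so l_f ∈ {0, 2}; with 0 ≤ l_f ≤ n_f−1 = 1, the allowed l_f values are {0}.
For l_f = 0: m_f ∈ {m_i−1, m_i, m_i+1} ∩ [−0, 0] = {0} → 1 state.
Total: 1.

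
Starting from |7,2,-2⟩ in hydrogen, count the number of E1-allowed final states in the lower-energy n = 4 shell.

4

E1 requires Δl = ±1, so l_f ∈ {1, 3}; with 0 ≤ l_f ≤ n_f−1 = 3, the allowed l_f values are {1, 3}.
For l_f = 1: m_f ∈ {m_i−1, m_i, m_i+1} ∩ [−1, 1] = {-1} → 1 state.
For l_f = 3: m_f ∈ {m_i−1, m_i, m_i+1} ∩ [−3, 3] = {-3, -2, -1} → 3 states.
Total: 4.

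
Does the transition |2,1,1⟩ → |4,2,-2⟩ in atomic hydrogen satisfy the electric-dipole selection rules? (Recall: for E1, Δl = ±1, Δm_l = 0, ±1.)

forbidden

Δl = 2 − 1 = +1; the E1 rule Δl = ±1 is satisfied.
m_l: 1 → -2 (Δm_l = -3). |Δm_l| ≤ 1 violated.
The transition is electric-dipole forbidden.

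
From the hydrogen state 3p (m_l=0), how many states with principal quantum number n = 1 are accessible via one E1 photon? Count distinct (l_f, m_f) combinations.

1

E1 requires Δl = ±1, so l_f ∈ {0, 2}; with 0 ≤ l_f ≤ n_f−1 = 0, the allowed l_f values are {0}.
For l_f = 0: m_f ∈ {m_i−1, m_i, m_i+1} ∩ [−0, 0] = {0} → 1 state.
Total: 1.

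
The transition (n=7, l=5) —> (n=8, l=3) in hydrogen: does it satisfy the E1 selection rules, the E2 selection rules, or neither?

E2

Δl = 3 − 5 = -2; l_i + l_f = 8.
E1 (Δl = ±1): not satisfied.
E2 (Δl = 0,±2, l_i+l_f ≥ 2): satisfied.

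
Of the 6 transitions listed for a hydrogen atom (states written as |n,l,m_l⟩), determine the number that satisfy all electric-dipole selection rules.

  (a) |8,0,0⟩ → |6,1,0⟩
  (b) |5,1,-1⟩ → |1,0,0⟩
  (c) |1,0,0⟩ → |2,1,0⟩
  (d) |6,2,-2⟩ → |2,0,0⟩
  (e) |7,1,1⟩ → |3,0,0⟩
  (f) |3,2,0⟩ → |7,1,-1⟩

(a) allowed
(b) allowed
(c) allowed
(d) forbidden — Δl = -2 (E1 requires Δl = ±1); Δm_l = +2 (E1 requires Δm_l = 0, ±1)
(e) allowed
(f) allowed
Total allowed: 5 of 6.

5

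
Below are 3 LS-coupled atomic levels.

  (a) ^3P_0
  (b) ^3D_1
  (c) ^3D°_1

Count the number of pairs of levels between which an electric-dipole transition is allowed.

(a)–(b): forbidden (parity).
(a)–(c): allowed.
(b)–(c): allowed.
Allowed pairs: 2 of 3.

2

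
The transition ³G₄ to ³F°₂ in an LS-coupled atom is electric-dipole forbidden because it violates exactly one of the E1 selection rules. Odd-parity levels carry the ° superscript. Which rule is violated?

Reading off the term symbols: S 1→1, L 4→3, J 4→2, parity even→odd.
ΔL = 0, ±1 (not L=0↔0): L: 4 → 3, ΔL = -1 — ok.
ΔS = 0: S: 1 → 1 — ok.
Parity must change: even → odd — ok.
ΔJ = 0, ±1 (not J=0↔0): J: 4 → 2, ΔJ = -2 — fails.

the ΔJ = 0, ±1 rule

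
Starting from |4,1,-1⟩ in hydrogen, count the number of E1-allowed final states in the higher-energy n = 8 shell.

E1 requires Δl = ±1, so l_f ∈ {0, 2}; with 0 ≤ l_f ≤ n_f−1 = 7, the allowed l_f values are {0, 2}.
For l_f = 0: m_f ∈ {m_i−1, m_i, m_i+1} ∩ [−0, 0] = {0} → 1 state.
For l_f = 2: m_f ∈ {m_i−1, m_i, m_i+1} ∩ [−2, 2] = {-2, -1, 0} → 3 states.
Total: 4.

4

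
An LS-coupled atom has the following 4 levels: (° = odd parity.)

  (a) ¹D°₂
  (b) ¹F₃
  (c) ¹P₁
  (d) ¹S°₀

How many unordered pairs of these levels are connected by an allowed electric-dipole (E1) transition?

3

(a)–(b): allowed.
(a)–(c): allowed.
(a)–(d): forbidden (parity, ΔL, ΔJ).
(b)–(c): forbidden (parity, ΔL, ΔJ).
(b)–(d): forbidden (ΔL, ΔJ).
(c)–(d): allowed.
Allowed pairs: 3 of 6.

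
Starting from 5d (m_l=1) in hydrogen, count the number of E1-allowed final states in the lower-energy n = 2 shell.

2

E1 requires Δl = ±1, so l_f ∈ {1, 3}; with 0 ≤ l_f ≤ n_f−1 = 1, the allowed l_f values are {1}.
For l_f = 1: m_f ∈ {m_i−1, m_i, m_i+1} ∩ [−1, 1] = {0, 1} → 2 states.
Total: 2.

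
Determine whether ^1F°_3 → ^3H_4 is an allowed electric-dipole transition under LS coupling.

forbidden

Initial level: S=0, L=3, J=3, parity odd. Final level: S=1, L=5, J=4, parity even.
ΔL = 0, ±1 (not L=0↔0): L: 3 → 5, ΔL = +2 — ✗.
Parity must change: odd → even — ✓.
ΔS = 0: S: 0 → 1 — ✗.
ΔJ = 0, ±1 (not J=0↔0): J: 3 → 4, ΔJ = +1 — ✓.
Rule(s) violated: ΔS, ΔL.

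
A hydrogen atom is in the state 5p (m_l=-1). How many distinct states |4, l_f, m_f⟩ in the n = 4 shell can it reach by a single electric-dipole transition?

4

E1 requires Δl = ±1, so l_f ∈ {0, 2}; with 0 ≤ l_f ≤ n_f−1 = 3, the allowed l_f values are {0, 2}.
For l_f = 0: m_f ∈ {m_i−1, m_i, m_i+1} ∩ [−0, 0] = {0} → 1 state.
For l_f = 2: m_f ∈ {m_i−1, m_i, m_i+1} ∩ [−2, 2] = {-2, -1, 0} → 3 states.
Total: 4.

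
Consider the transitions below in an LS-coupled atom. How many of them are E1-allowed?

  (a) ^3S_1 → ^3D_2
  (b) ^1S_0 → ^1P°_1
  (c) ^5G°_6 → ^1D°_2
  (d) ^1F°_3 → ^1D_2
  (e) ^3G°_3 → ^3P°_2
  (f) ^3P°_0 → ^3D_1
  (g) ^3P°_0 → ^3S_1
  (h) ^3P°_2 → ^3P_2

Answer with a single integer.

(a) forbidden (parity, ΔL fail)
(b) allowed
(c) forbidden (parity, ΔS, ΔL, ΔJ fail)
(d) allowed
(e) forbidden (parity, ΔL fail)
(f) allowed
(g) allowed
(h) allowed
Total allowed: 5 of 8.

5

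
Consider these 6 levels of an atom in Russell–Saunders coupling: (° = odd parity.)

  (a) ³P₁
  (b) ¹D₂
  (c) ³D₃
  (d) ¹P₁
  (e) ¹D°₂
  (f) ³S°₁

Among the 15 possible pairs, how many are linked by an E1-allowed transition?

3

(a)–(b): forbidden (parity, ΔS).
(a)–(c): forbidden (parity, ΔJ).
(a)–(d): forbidden (parity, ΔS).
(a)–(e): forbidden (ΔS).
(a)–(f): allowed.
(b)–(c): forbidden (parity, ΔS).
(b)–(d): forbidden (parity).
(b)–(e): allowed.
(b)–(f): forbidden (ΔS, ΔL).
(c)–(d): forbidden (parity, ΔS, ΔJ).
(c)–(e): forbidden (ΔS).
(c)–(f): forbidden (ΔL, ΔJ).
(d)–(e): allowed.
(d)–(f): forbidden (ΔS).
(e)–(f): forbidden (parity, ΔS, ΔL).
Allowed pairs: 3 of 15.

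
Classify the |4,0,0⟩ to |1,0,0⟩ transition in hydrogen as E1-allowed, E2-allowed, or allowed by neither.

neither

Δl = 0 − 0 = +0; l_i + l_f = 0.
Δm_l = +0.
E1 (Δl = ±1, |Δm_l| ≤ 1): not satisfied.
E2 (Δl = 0,±2, l_i+l_f ≥ 2, |Δm_l| ≤ 2): not satisfied.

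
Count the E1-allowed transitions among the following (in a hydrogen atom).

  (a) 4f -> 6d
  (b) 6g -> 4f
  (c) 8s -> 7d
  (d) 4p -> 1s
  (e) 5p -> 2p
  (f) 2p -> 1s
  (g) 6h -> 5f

4

(a) allowed
(b) allowed
(c) forbidden — Δl = +2 (E1 requires Δl = ±1)
(d) allowed
(e) forbidden — Δl = +0 (E1 requires Δl = ±1)
(f) allowed
(g) forbidden — Δl = -2 (E1 requires Δl = ±1)
Total allowed: 4 of 7.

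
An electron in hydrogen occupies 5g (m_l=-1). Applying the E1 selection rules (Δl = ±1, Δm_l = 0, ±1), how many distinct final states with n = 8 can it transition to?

6

E1 requires Δl = ±1, so l_f ∈ {3, 5}; with 0 ≤ l_f ≤ n_f−1 = 7, the allowed l_f values are {3, 5}.
For l_f = 3: m_f ∈ {m_i−1, m_i, m_i+1} ∩ [−3, 3] = {-2, -1, 0} → 3 states.
For l_f = 5: m_f ∈ {m_i−1, m_i, m_i+1} ∩ [−5, 5] = {-2, -1, 0} → 3 states.
Total: 6.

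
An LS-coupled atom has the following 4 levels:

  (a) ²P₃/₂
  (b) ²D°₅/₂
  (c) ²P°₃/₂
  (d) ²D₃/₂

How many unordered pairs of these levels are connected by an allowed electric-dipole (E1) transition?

(a)–(b): allowed.
(a)–(c): allowed.
(a)–(d): forbidden (parity).
(b)–(c): forbidden (parity).
(b)–(d): allowed.
(c)–(d): allowed.
Allowed pairs: 4 of 6.

4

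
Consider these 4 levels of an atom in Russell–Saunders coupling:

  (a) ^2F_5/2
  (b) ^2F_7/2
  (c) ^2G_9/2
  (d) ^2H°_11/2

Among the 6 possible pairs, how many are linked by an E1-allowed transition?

(a)–(b): forbidden (parity).
(a)–(c): forbidden (parity, ΔJ).
(a)–(d): forbidden (ΔL, ΔJ).
(b)–(c): forbidden (parity).
(b)–(d): forbidden (ΔL, ΔJ).
(c)–(d): allowed.
Allowed pairs: 1 of 6.

1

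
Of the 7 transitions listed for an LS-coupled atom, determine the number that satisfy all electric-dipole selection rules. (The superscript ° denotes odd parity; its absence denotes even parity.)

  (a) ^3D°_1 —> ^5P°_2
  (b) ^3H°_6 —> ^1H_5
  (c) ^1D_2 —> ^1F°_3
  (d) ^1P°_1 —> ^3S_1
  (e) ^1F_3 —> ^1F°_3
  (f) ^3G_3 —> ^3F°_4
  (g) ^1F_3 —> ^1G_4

(a) forbidden (parity, ΔS fail)
(b) forbidden (ΔS fails)
(c) allowed
(d) forbidden (ΔS fails)
(e) allowed
(f) allowed
(g) forbidden (parity fails)
Total allowed: 3 of 7.

3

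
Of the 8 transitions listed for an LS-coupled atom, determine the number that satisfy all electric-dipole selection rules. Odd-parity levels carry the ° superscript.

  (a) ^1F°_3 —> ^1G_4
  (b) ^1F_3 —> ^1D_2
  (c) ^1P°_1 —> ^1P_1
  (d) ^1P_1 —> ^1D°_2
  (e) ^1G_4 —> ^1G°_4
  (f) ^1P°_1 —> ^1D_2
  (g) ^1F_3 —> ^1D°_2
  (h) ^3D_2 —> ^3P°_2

7

(a) allowed
(b) forbidden (parity fails)
(c) allowed
(d) allowed
(e) allowed
(f) allowed
(g) allowed
(h) allowed
Total allowed: 7 of 8.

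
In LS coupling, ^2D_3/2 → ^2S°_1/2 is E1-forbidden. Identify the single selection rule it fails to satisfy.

Reading off the term symbols: S 1/2→1/2, L 2→0, J 3/2→1/2, parity even→odd.
Parity must change: even → odd — passes.
ΔS = 0: S: 1/2 → 1/2 — passes.
ΔL = 0, ±1 (not L=0↔0): L: 2 → 0, ΔL = -2 — fails.
ΔJ = 0, ±1 (not J=0↔0): J: 3/2 → 1/2, ΔJ = -1 — passes.

the ΔL = 0, ±1 rule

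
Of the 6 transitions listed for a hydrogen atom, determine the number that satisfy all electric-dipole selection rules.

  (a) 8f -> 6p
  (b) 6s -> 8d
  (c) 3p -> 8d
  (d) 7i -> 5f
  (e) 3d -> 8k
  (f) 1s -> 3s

1

(a) forbidden — Δl = -2 (E1 requires Δl = ±1)
(b) forbidden — Δl = +2 (E1 requires Δl = ±1)
(c) allowed
(d) forbidden — Δl = -3 (E1 requires Δl = ±1)
(e) forbidden — Δl = +5 (E1 requires Δl = ±1)
(f) forbidden — Δl = +0 (E1 requires Δl = ±1)
Total allowed: 1 of 6.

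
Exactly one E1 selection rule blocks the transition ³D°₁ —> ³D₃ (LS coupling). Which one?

the ΔJ = 0, ±1 rule

Reading off the term symbols: S 1→1, L 2→2, J 1→3, parity odd→even.
Parity must change: odd → even — ok.
ΔS = 0: S: 1 → 1 — ok.
ΔL = 0, ±1 (not L=0↔0): L: 2 → 2, ΔL = +0 — ok.
ΔJ = 0, ±1 (not J=0↔0): J: 1 → 3, ΔJ = +2 — fails.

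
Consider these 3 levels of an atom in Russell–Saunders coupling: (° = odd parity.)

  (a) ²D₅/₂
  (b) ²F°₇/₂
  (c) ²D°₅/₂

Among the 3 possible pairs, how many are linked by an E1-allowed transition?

2

(a)–(b): allowed.
(a)–(c): allowed.
(b)–(c): forbidden (parity).
Allowed pairs: 2 of 3.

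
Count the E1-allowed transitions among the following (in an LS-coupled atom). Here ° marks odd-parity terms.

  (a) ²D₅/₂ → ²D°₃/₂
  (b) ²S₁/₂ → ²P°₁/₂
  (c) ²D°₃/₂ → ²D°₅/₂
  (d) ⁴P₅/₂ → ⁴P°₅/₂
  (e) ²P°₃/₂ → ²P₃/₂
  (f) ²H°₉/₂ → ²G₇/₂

(a) allowed
(b) allowed
(c) forbidden (parity fails)
(d) allowed
(e) allowed
(f) allowed
Total allowed: 5 of 6.

5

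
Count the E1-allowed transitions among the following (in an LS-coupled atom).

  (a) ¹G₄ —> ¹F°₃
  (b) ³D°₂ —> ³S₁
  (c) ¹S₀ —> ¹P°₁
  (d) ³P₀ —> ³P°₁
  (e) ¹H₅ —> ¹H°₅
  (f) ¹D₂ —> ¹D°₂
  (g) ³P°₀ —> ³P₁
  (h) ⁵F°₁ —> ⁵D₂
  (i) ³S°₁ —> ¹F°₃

7

(a) allowed
(b) forbidden (ΔL fails)
(c) allowed
(d) allowed
(e) allowed
(f) allowed
(g) allowed
(h) allowed
(i) forbidden (parity, ΔS, ΔL, ΔJ fail)
Total allowed: 7 of 9.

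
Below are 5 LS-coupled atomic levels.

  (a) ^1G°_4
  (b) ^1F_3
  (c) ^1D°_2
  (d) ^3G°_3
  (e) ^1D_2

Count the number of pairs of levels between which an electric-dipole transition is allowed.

3

(a)–(b): allowed.
(a)–(c): forbidden (parity, ΔL, ΔJ).
(a)–(d): forbidden (parity, ΔS).
(a)–(e): forbidden (ΔL, ΔJ).
(b)–(c): allowed.
(b)–(d): forbidden (ΔS).
(b)–(e): forbidden (parity).
(c)–(d): forbidden (parity, ΔS, ΔL).
(c)–(e): allowed.
(d)–(e): forbidden (ΔS, ΔL).
Allowed pairs: 3 of 10.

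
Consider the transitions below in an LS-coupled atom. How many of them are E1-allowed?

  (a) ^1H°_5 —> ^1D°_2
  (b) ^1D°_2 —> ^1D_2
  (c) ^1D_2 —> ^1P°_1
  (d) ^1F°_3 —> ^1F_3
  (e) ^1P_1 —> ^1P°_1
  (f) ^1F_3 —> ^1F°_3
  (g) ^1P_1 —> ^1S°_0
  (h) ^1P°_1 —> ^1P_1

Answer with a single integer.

(a) forbidden (parity, ΔL, ΔJ fail)
(b) allowed
(c) allowed
(d) allowed
(e) allowed
(f) allowed
(g) allowed
(h) allowed
Total allowed: 7 of 8.

7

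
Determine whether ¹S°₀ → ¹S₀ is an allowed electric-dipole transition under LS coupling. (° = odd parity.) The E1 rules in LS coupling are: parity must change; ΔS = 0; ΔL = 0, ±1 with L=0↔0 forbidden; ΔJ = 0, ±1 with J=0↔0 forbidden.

Initial level: S=0, L=0, J=0, parity odd. Final level: S=0, L=0, J=0, parity even.
Parity must change: odd → even — satisfied.
ΔS = 0: S: 0 → 0 — satisfied.
ΔL = 0, ±1 (not L=0↔0): L: 0 → 0, ΔL = +0 — violated.
ΔJ = 0, ±1 (not J=0↔0): J: 0 → 0, ΔJ = +0 — violated.
Rule(s) violated: ΔL, ΔJ.

forbidden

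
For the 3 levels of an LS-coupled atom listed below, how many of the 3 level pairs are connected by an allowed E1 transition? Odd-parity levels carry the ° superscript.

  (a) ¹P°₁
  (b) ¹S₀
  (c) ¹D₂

(a)–(b): allowed.
(a)–(c): allowed.
(b)–(c): forbidden (parity, ΔL, ΔJ).
Allowed pairs: 2 of 3.

2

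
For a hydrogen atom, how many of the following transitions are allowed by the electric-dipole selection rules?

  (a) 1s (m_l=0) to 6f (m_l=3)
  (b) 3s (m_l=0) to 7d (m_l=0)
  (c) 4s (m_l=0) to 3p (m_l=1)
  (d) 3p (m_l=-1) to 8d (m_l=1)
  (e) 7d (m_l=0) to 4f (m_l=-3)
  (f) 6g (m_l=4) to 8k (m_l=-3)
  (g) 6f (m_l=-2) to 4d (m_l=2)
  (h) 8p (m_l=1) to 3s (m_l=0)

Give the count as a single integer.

2

(a) forbidden — Δl = +3 (E1 requires Δl = ±1); Δm_l = +3 (E1 requires Δm_l = 0, ±1)
(b) forbidden — Δl = +2 (E1 requires Δl = ±1)
(c) allowed
(d) forbidden — Δm_l = +2 (E1 requires Δm_l = 0, ±1)
(e) forbidden — Δm_l = -3 (E1 requires Δm_l = 0, ±1)
(f) forbidden — Δl = +3 (E1 requires Δl = ±1); Δm_l = -7 (E1 requires Δm_l = 0, ±1)
(g) forbidden — Δm_l = +4 (E1 requires Δm_l = 0, ±1)
(h) allowed
Total allowed: 2 of 8.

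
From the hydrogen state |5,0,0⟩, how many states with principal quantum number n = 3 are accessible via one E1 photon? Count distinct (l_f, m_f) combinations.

E1 requires Δl = ±1, so l_f ∈ {-1, 1}; with 0 ≤ l_f ≤ n_f−1 = 2, the allowed l_f values are {1}.
For l_f = 1: m_f ∈ {m_i−1, m_i, m_i+1} ∩ [−1, 1] = {-1, 0, 1} → 3 states.
Total: 3.

3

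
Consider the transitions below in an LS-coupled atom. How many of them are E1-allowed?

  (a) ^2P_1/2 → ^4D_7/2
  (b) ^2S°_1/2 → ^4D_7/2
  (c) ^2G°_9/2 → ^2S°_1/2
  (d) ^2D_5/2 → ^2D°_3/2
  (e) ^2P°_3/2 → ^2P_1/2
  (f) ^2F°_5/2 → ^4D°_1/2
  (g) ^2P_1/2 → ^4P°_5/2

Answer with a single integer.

(a) forbidden (parity, ΔS, ΔJ fail)
(b) forbidden (ΔS, ΔL, ΔJ fail)
(c) forbidden (parity, ΔL, ΔJ fail)
(d) allowed
(e) allowed
(f) forbidden (parity, ΔS, ΔJ fail)
(g) forbidden (ΔS, ΔJ fail)
Total allowed: 2 of 7.

2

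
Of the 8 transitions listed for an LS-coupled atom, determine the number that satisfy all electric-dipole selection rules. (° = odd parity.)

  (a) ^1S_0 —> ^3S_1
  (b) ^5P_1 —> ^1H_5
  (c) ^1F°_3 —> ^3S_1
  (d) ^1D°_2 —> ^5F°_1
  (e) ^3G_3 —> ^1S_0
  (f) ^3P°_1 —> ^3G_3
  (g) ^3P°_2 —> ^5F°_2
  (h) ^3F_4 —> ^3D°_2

(a) forbidden (parity, ΔS, ΔL fail)
(b) forbidden (parity, ΔS, ΔL, ΔJ fail)
(c) forbidden (ΔS, ΔL, ΔJ fail)
(d) forbidden (parity, ΔS fail)
(e) forbidden (parity, ΔS, ΔL, ΔJ fail)
(f) forbidden (ΔL, ΔJ fail)
(g) forbidden (parity, ΔS, ΔL fail)
(h) forbidden (ΔJ fails)
Total allowed: 0 of 8.

0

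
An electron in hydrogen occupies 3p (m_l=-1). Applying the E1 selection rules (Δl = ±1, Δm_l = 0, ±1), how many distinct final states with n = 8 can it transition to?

E1 requires Δl = ±1, so l_f ∈ {0, 2}; with 0 ≤ l_f ≤ n_f−1 = 7, the allowed l_f values are {0, 2}.
For l_f = 0: m_f ∈ {m_i−1, m_i, m_i+1} ∩ [−0, 0] = {0} → 1 state.
For l_f = 2: m_f ∈ {m_i−1, m_i, m_i+1} ∩ [−2, 2] = {-2, -1, 0} → 3 states.
Total: 4.

4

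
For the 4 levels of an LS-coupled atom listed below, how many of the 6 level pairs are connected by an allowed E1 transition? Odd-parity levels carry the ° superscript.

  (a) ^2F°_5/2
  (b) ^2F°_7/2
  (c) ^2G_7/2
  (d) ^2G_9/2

3

(a)–(b): forbidden (parity).
(a)–(c): allowed.
(a)–(d): forbidden (ΔJ).
(b)–(c): allowed.
(b)–(d): allowed.
(c)–(d): forbidden (parity).
Allowed pairs: 3 of 6.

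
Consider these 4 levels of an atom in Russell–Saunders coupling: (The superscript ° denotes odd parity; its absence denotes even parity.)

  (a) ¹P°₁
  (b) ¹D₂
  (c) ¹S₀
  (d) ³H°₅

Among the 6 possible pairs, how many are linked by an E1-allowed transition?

(a)–(b): allowed.
(a)–(c): allowed.
(a)–(d): forbidden (parity, ΔS, ΔL, ΔJ).
(b)–(c): forbidden (parity, ΔL, ΔJ).
(b)–(d): forbidden (ΔS, ΔL, ΔJ).
(c)–(d): forbidden (ΔS, ΔL, ΔJ).
Allowed pairs: 2 of 6.

2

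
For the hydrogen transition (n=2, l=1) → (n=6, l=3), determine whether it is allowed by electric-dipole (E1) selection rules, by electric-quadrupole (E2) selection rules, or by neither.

E2

Δl = 3 − 1 = +2; l_i + l_f = 4.
E1 (Δl = ±1): not satisfied.
E2 (Δl = 0,±2, l_i+l_f ≥ 2): satisfied.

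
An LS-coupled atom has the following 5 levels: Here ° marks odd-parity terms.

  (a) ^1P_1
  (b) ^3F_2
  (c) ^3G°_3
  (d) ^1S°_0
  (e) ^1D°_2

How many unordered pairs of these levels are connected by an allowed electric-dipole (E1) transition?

3

(a)–(b): forbidden (parity, ΔS, ΔL).
(a)–(c): forbidden (ΔS, ΔL, ΔJ).
(a)–(d): allowed.
(a)–(e): allowed.
(b)–(c): allowed.
(b)–(d): forbidden (ΔS, ΔL, ΔJ).
(b)–(e): forbidden (ΔS).
(c)–(d): forbidden (parity, ΔS, ΔL, ΔJ).
(c)–(e): forbidden (parity, ΔS, ΔL).
(d)–(e): forbidden (parity, ΔL, ΔJ).
Allowed pairs: 3 of 10.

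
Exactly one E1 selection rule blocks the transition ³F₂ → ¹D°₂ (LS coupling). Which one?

Parity must change: even → odd — ✓.
ΔS = 0: S: 1 → 0 — ✗.
ΔL = 0, ±1 (not L=0↔0): L: 3 → 2, ΔL = -1 — ✓.
ΔJ = 0, ±1 (not J=0↔0): J: 2 → 2, ΔJ = +0 — ✓.

the ΔS = 0 rule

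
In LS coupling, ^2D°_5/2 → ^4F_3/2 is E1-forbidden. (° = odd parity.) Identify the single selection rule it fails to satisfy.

Reading off the term symbols: S 1/2→3/2, L 2→3, J 5/2→3/2, parity odd→even.
Parity must change: odd → even — passes.
ΔS = 0: S: 1/2 → 3/2 — fails.
ΔL = 0, ±1 (not L=0↔0): L: 2 → 3, ΔL = +1 — passes.
ΔJ = 0, ±1 (not J=0↔0): J: 5/2 → 3/2, ΔJ = -1 — passes.

the ΔS = 0 rule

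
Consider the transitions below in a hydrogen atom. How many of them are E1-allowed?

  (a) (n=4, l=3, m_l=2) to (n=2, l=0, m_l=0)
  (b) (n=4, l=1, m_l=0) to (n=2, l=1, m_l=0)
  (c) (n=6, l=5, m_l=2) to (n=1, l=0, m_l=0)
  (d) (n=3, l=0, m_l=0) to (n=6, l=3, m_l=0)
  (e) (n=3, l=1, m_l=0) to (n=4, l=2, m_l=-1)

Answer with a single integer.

(a) forbidden — Δl = -3 (E1 requires Δl = ±1); Δm_l = -2 (E1 requires Δm_l = 0, ±1)
(b) forbidden — Δl = +0 (E1 requires Δl = ±1)
(c) forbidden — Δl = -5 (E1 requires Δl = ±1); Δm_l = -2 (E1 requires Δm_l = 0, ±1)
(d) forbidden — Δl = +3 (E1 requires Δl = ±1)
(e) allowed
Total allowed: 1 of 5.

1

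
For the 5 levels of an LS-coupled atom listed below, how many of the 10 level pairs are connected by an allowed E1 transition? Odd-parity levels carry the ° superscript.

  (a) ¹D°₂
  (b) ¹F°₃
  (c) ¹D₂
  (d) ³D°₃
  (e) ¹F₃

(a)–(b): forbidden (parity).
(a)–(c): allowed.
(a)–(d): forbidden (parity, ΔS).
(a)–(e): allowed.
(b)–(c): allowed.
(b)–(d): forbidden (parity, ΔS).
(b)–(e): allowed.
(c)–(d): forbidden (ΔS).
(c)–(e): forbidden (parity).
(d)–(e): forbidden (ΔS).
Allowed pairs: 4 of 10.

4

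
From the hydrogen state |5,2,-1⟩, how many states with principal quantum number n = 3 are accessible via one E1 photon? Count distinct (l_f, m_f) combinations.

2

E1 requires Δl = ±1, so l_f ∈ {1, 3}; with 0 ≤ l_f ≤ n_f−1 = 2, the allowed l_f values are {1}.
For l_f = 1: m_f ∈ {m_i−1, m_i, m_i+1} ∩ [−1, 1] = {-1, 0} → 2 states.
Total: 2.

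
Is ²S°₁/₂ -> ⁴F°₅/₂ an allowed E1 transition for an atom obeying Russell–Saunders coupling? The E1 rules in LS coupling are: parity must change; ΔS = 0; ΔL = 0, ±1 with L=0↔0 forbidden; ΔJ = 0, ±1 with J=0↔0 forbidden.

ΔS = 0: S: 1/2 → 3/2 — fails.
Parity must change: odd → odd — fails.
ΔJ = 0, ±1 (not J=0↔0): J: 1/2 → 5/2, ΔJ = +2 — fails.
ΔL = 0, ±1 (not L=0↔0): L: 0 → 3, ΔL = +3 — fails.
Rule(s) violated: parity, ΔS, ΔL, ΔJ.

forbidden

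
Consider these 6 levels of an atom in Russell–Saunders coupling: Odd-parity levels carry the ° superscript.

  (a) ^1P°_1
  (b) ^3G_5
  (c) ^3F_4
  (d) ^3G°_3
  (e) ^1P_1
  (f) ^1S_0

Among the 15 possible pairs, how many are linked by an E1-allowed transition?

3

(a)–(b): forbidden (ΔS, ΔL, ΔJ).
(a)–(c): forbidden (ΔS, ΔL, ΔJ).
(a)–(d): forbidden (parity, ΔS, ΔL, ΔJ).
(a)–(e): allowed.
(a)–(f): allowed.
(b)–(c): forbidden (parity).
(b)–(d): forbidden (ΔJ).
(b)–(e): forbidden (parity, ΔS, ΔL, ΔJ).
(b)–(f): forbidden (parity, ΔS, ΔL, ΔJ).
(c)–(d): allowed.
(c)–(e): forbidden (parity, ΔS, ΔL, ΔJ).
(c)–(f): forbidden (parity, ΔS, ΔL, ΔJ).
(d)–(e): forbidden (ΔS, ΔL, ΔJ).
(d)–(f): forbidden (ΔS, ΔL, ΔJ).
(e)–(f): forbidden (parity).
Allowed pairs: 3 of 15.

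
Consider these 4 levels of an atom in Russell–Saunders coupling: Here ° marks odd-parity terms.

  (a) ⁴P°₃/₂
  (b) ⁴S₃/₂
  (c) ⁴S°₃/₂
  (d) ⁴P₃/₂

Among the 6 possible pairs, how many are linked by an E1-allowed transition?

3

(a)–(b): allowed.
(a)–(c): forbidden (parity).
(a)–(d): allowed.
(b)–(c): forbidden (ΔL).
(b)–(d): forbidden (parity).
(c)–(d): allowed.
Allowed pairs: 3 of 6.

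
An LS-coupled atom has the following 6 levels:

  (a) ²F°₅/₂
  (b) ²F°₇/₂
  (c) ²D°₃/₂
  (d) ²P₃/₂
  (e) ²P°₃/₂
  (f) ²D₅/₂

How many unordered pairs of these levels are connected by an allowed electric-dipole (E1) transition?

6

(a)–(b): forbidden (parity).
(a)–(c): forbidden (parity).
(a)–(d): forbidden (ΔL).
(a)–(e): forbidden (parity, ΔL).
(a)–(f): allowed.
(b)–(c): forbidden (parity, ΔJ).
(b)–(d): forbidden (ΔL, ΔJ).
(b)–(e): forbidden (parity, ΔL, ΔJ).
(b)–(f): allowed.
(c)–(d): allowed.
(c)–(e): forbidden (parity).
(c)–(f): allowed.
(d)–(e): allowed.
(d)–(f): forbidden (parity).
(e)–(f): allowed.
Allowed pairs: 6 of 15.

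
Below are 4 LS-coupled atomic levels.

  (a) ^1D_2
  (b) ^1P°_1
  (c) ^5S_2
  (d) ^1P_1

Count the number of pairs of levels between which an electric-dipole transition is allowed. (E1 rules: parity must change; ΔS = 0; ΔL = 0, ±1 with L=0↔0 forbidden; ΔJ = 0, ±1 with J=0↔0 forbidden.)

2

(a)–(b): allowed.
(a)–(c): forbidden (parity, ΔS, ΔL).
(a)–(d): forbidden (parity).
(b)–(c): forbidden (ΔS).
(b)–(d): allowed.
(c)–(d): forbidden (parity, ΔS).
Allowed pairs: 2 of 6.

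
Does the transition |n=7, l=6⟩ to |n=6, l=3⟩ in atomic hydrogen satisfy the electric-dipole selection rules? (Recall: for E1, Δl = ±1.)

forbidden

l: 6 → 3 (Δl = -3). Δl = ±1 fails.
The transition is electric-dipole forbidden.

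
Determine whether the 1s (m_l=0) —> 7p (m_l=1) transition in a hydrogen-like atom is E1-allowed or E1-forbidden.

allowed

Δl = 1 − 0 = +1; the E1 rule Δl = ±1 is ok.
m_l: 0 → 1 (Δm_l = +1). |Δm_l| ≤ 1 ok.
All E1 selection rules are satisfied.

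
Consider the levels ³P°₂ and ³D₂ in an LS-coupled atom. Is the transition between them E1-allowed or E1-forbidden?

allowed

Parity must change: odd → even — passes.
ΔS = 0: S: 1 → 1 — passes.
ΔL = 0, ±1 (not L=0↔0): L: 1 → 2, ΔL = +1 — passes.
ΔJ = 0, ±1 (not J=0↔0): J: 2 → 2, ΔJ = +0 — passes.
All four E1 rules are satisfied.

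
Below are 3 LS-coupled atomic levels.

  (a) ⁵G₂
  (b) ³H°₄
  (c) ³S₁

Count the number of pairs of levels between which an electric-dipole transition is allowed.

0

(a)–(b): forbidden (ΔS, ΔJ).
(a)–(c): forbidden (parity, ΔS, ΔL).
(b)–(c): forbidden (ΔL, ΔJ).
Allowed pairs: 0 of 3.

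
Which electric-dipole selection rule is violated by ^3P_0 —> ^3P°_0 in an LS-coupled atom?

the J=0 ↔ J=0 exclusion

Parity must change: even → odd — passes.
ΔS = 0: S: 1 → 1 — passes.
ΔL = 0, ±1 (not L=0↔0): L: 1 → 1, ΔL = +0 — passes.
ΔJ = 0, ±1 (not J=0↔0): J: 0 → 0, ΔJ = +0 — fails.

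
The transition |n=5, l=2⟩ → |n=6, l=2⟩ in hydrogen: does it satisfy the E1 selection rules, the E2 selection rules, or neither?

Δl = 2 − 2 = +0; l_i + l_f = 4.
E1 (Δl = ±1): not satisfied.
E2 (Δl = 0,±2, l_i+l_f ≥ 2): satisfied.

E2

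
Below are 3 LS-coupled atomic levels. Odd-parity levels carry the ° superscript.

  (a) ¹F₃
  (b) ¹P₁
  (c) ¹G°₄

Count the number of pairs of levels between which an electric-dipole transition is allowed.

1

(a)–(b): forbidden (parity, ΔL, ΔJ).
(a)–(c): allowed.
(b)–(c): forbidden (ΔL, ΔJ).
Allowed pairs: 1 of 3.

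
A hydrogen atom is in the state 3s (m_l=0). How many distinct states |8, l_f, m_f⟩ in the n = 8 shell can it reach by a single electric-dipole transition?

E1 requires Δl = ±1, so l_f ∈ {-1, 1}; with 0 ≤ l_f ≤ n_f−1 = 7, the allowed l_f values are {1}.
For l_f = 1: m_f ∈ {m_i−1, m_i, m_i+1} ∩ [−1, 1] = {-1, 0, 1} → 3 states.
Total: 3.

3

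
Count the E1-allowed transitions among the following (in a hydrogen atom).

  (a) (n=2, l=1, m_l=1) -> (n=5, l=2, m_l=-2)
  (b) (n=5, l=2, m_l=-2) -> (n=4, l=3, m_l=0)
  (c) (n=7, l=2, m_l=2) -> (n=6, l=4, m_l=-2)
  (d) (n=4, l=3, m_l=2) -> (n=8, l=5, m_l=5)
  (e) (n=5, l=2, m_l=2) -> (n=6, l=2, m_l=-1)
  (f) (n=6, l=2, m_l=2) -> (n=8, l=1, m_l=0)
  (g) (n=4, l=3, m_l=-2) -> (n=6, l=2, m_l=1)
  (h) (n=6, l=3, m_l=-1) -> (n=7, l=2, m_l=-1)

(a) forbidden — Δm_l = -3 (E1 requires Δm_l = 0, ±1)
(b) forbidden — Δm_l = +2 (E1 requires Δm_l = 0, ±1)
(c) forbidden — Δl = +2 (E1 requires Δl = ±1); Δm_l = -4 (E1 requires Δm_l = 0, ±1)
(d) forbidden — Δl = +2 (E1 requires Δl = ±1); Δm_l = +3 (E1 requires Δm_l = 0, ±1)
(e) forbidden — Δl = +0 (E1 requires Δl = ±1); Δm_l = -3 (E1 requires Δm_l = 0, ±1)
(f) forbidden — Δm_l = -2 (E1 requires Δm_l = 0, ±1)
(g) forbidden — Δm_l = +3 (E1 requires Δm_l = 0, ±1)
(h) allowed
Total allowed: 1 of 8.

1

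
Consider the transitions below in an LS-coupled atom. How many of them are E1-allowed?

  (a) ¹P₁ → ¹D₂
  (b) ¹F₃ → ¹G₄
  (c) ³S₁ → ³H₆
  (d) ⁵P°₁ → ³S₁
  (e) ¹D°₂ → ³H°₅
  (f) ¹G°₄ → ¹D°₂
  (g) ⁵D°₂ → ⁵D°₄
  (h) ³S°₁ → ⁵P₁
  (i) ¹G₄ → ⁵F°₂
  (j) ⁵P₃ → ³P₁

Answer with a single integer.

(a) forbidden (parity fails)
(b) forbidden (parity fails)
(c) forbidden (parity, ΔL, ΔJ fail)
(d) forbidden (ΔS fails)
(e) forbidden (parity, ΔS, ΔL, ΔJ fail)
(f) forbidden (parity, ΔL, ΔJ fail)
(g) forbidden (parity, ΔJ fail)
(h) forbidden (ΔS fails)
(i) forbidden (ΔS, ΔJ fail)
(j) forbidden (parity, ΔS, ΔJ fail)
Total allowed: 0 of 10.

0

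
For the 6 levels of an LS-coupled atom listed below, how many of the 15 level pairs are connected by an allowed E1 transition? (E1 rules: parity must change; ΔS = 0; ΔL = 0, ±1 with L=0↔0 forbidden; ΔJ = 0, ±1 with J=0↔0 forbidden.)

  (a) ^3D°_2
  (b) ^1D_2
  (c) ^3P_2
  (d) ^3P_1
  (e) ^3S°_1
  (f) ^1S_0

4

(a)–(b): forbidden (ΔS).
(a)–(c): allowed.
(a)–(d): allowed.
(a)–(e): forbidden (parity, ΔL).
(a)–(f): forbidden (ΔS, ΔL, ΔJ).
(b)–(c): forbidden (parity, ΔS).
(b)–(d): forbidden (parity, ΔS).
(b)–(e): forbidden (ΔS, ΔL).
(b)–(f): forbidden (parity, ΔL, ΔJ).
(c)–(d): forbidden (parity).
(c)–(e): allowed.
(c)–(f): forbidden (parity, ΔS, ΔJ).
(d)–(e): allowed.
(d)–(f): forbidden (parity, ΔS).
(e)–(f): forbidden (ΔS, ΔL).
Allowed pairs: 4 of 15.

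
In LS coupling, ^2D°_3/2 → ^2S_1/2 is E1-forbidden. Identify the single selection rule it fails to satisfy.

Initial level: S=1/2, L=2, J=3/2, parity odd. Final level: S=1/2, L=0, J=1/2, parity even.
ΔL = 0, ±1 (not L=0↔0): L: 2 → 0, ΔL = -2 — fails.
ΔJ = 0, ±1 (not J=0↔0): J: 3/2 → 1/2, ΔJ = -1 — ok.
Parity must change: odd → even — ok.
ΔS = 0: S: 1/2 → 1/2 — ok.

the ΔL = 0, ±1 rule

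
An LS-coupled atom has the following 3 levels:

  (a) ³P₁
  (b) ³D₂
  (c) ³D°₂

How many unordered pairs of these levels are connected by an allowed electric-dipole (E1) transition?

2

(a)–(b): forbidden (parity).
(a)–(c): allowed.
(b)–(c): allowed.
Allowed pairs: 2 of 3.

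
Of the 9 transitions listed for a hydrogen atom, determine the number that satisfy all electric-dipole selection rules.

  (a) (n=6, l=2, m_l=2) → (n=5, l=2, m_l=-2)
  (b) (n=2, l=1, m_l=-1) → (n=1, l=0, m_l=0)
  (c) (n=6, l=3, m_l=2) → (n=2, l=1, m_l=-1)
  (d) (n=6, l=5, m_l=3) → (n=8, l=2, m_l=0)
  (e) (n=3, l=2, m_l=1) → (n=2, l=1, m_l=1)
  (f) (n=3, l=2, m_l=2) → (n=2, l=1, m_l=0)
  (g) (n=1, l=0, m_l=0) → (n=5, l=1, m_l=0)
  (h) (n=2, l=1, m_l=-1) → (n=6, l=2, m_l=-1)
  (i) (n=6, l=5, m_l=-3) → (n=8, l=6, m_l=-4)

5

(a) forbidden — Δl = +0 (E1 requires Δl = ±1); Δm_l = -4 (E1 requires Δm_l = 0, ±1)
(b) allowed
(c) forbidden — Δl = -2 (E1 requires Δl = ±1); Δm_l = -3 (E1 requires Δm_l = 0, ±1)
(d) forbidden — Δl = -3 (E1 requires Δl = ±1); Δm_l = -3 (E1 requires Δm_l = 0, ±1)
(e) allowed
(f) forbidden — Δm_l = -2 (E1 requires Δm_l = 0, ±1)
(g) allowed
(h) allowed
(i) allowed
Total allowed: 5 of 9.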